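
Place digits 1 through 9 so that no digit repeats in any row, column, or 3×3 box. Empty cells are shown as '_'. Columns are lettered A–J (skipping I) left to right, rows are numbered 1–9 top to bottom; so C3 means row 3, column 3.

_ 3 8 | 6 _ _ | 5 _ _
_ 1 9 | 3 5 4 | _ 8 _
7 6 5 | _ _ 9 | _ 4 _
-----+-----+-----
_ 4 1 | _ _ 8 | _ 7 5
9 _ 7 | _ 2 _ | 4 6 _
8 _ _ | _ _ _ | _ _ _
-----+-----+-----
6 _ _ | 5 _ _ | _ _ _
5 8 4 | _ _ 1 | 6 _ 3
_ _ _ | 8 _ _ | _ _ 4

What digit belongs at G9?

A2 = 2 (sole candidate).
G2 = 7 (sole candidate).
J2 = 6 (sole candidate).
A4 = 3 (sole candidate).
D4 = 9 (sole candidate).
E4 = 6 (sole candidate).
G4 = 2 (sole candidate).
B5 = 5 (sole candidate).
D5 = 1 (sole candidate).
F5 = 3 (sole candidate).
J5 = 8 (sole candidate).
B6 = 2 (sole candidate).
C6 = 6 (sole candidate).
A9 = 1 (sole candidate).
G9 = 9: row 9 has {1,4,8}; col 7 has {2,4,5,6,7}; box has {3,4,6} → only 9 remains.

9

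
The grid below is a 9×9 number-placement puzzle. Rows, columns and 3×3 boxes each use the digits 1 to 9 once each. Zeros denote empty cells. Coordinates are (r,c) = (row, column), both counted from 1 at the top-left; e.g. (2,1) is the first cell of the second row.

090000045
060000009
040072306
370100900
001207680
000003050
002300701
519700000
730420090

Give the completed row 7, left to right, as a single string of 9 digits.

(3,8) = 1: row 3 has {2,3,4,6,7}; col 8 has {4,5,8,9}; box has {3,4,5,6,9} → only 1 remains.
(4,8) = 2: row 4 has {1,3,7,9}; col 8 has {1,4,5,8,9}; box has {5,6,8,9} → only 2 remains.
(4,9) = 4: row 4 has {1,2,3,7,9}; col 9 has {1,5,6,9}; box has {2,5,6,8,9} → only 4 remains.
(5,2) = 5: row 5 has {1,2,6,7,8}; col 2 has {1,3,4,6,7,9}; box has {1,3,7} → only 5 remains.
(5,9) = 3: row 5 has {1,2,5,6,7,8}; col 9 has {1,4,5,6,9}; box has {2,4,5,6,8,9} → only 3 remains.
(6,7) = 1: row 6 has {3,5}; col 7 has {3,6,7,9}; box has {2,3,4,5,6,8,9} → only 1 remains.
(6,9) = 7: row 6 has {1,3,5}; col 9 has {1,3,4,5,6,9}; box has {1,2,3,4,5,6,8,9} → only 7 remains.
(7,2) = 8: row 7 has {1,2,3,7}; col 2 has {1,3,4,5,6,7,9}; box has {1,2,3,5,7,9} → only 8 remains.
(7,8) = 6: row 7 has {1,2,3,7,8}; col 8 has {1,2,4,5,8,9}; box has {1,7,9} → only 6 remains.
(8,8) = 3: row 8 has {1,5,7,9}; col 8 has {1,2,4,5,6,8,9}; box has {1,6,7,9} → only 3 remains.
(9,3) = 6: row 9 has {2,3,4,7,9}; col 3 has {1,2,9}; box has {1,2,3,5,7,8,9} → only 6 remains.
(9,9) = 8: row 9 has {2,3,4,6,7,9}; col 9 has {1,3,4,5,6,7,9}; box has {1,3,6,7,9} → only 8 remains.
(2,8) = 7: row 2 has {6,9}; col 8 has {1,2,3,4,5,6,8,9}; box has {1,3,4,5,6,9} → only 7 remains.
(3,1) = 8: row 3 has {1,2,3,4,6,7}; col 1 has {3,5,7}; box has {4,6,9} → only 8 remains.
(3,3) = 5: row 3 has {1,2,3,4,6,7,8}; col 3 has {1,2,6,9}; box has {4,6,8,9} → only 5 remains.
(3,4) = 9: row 3 has {1,2,3,4,5,6,7,8}; col 4 has {1,2,3,4,7}; box has {2,7} → only 9 remains.
(4,3) = 8: row 4 has {1,2,3,4,7,9}; col 3 has {1,2,5,6,9}; box has {1,3,5,7} → only 8 remains.
(6,2) = 2: row 6 has {1,3,5,7}; col 2 has {1,3,4,5,6,7,8,9}; box has {1,3,5,7,8} → only 2 remains.
(6,3) = 4: row 6 has {1,2,3,5,7}; col 3 has {1,2,5,6,8,9}; box has {1,2,3,5,7,8} → only 4 remains.
(7,1) = 4: row 7 has {1,2,3,6,7,8}; col 1 has {3,5,7,8}; box has {1,2,3,5,6,7,8,9} → only 4 remains.
(8,9) = 2: row 8 has {1,3,5,7,9}; col 9 has {1,3,4,5,6,7,8,9}; box has {1,3,6,7,8,9} → only 2 remains.
(9,7) = 5: row 9 has {2,3,4,6,7,8,9}; col 7 has {1,3,6,7,9}; box has {1,2,3,6,7,8,9} → only 5 remains.
(2,3) = 3: row 2 has {6,7,9}; col 3 has {1,2,4,5,6,8,9}; box has {4,5,6,8,9} → only 3 remains.
(5,1) = 9: row 5 has {1,2,3,5,6,7,8}; col 1 has {3,4,5,7,8}; box has {1,2,3,4,5,7,8} → only 9 remains.
(5,5) = 4: row 5 has {1,2,3,5,6,7,8,9}; col 5 has {2,7}; box has {1,2,3,7} → only 4 remains.
(6,1) = 6: row 6 has {1,2,3,4,5,7}; col 1 has {3,4,5,7,8,9}; box has {1,2,3,4,5,7,8,9} → only 6 remains.
(6,4) = 8: row 6 has {1,2,3,4,5,6,7}; col 4 has {1,2,3,4,7,9}; box has {1,2,3,4,7} → only 8 remains.
(6,5) = 9: row 6 has {1,2,3,4,5,6,7,8}; col 5 has {2,4,7}; box has {1,2,3,4,7,8} → only 9 remains.
(7,5) = 5: row 7 has {1,2,3,4,6,7,8}; col 5 has {2,4,7,9}; box has {2,3,4,7} → only 5 remains.
(7,6) = 9: row 7 has {1,2,3,4,5,6,7,8}; col 6 has {2,3,7}; box has {2,3,4,5,7} → only 9 remains.

482359761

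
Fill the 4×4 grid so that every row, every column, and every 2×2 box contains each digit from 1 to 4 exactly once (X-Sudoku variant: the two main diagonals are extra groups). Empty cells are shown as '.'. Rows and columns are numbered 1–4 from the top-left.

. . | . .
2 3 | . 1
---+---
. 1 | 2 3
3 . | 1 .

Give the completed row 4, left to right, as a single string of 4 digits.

R1C2 = 4: row 1 has {}; col 2 has {1,3}; box has {2,3} → only 4 remains.
R1C3 = 3: row 1 has {4}; col 3 has {1,2}; box has {1} → only 3 remains.
R1C4 = 2: row 1 has {3,4}; col 4 has {1,3}; box has {1,3}; anti-diagonal has {1,3} → only 2 remains.
R2C3 = 4: row 2 has {1,2,3}; col 3 has {1,2,3}; box has {1,2,3}; anti-diagonal has {1,2,3} → only 4 remains.
R3C1 = 4: row 3 has {1,2,3}; col 1 has {2,3}; box has {1,3} → only 4 remains.
R4C2 = 2: row 4 has {1,3}; col 2 has {1,3,4}; box has {1,3,4} → only 2 remains.
R4C4 = 4: row 4 has {1,2,3}; col 4 has {1,2,3}; box has {1,2,3}; main diagonal has {2,3} → only 4 remains.

3214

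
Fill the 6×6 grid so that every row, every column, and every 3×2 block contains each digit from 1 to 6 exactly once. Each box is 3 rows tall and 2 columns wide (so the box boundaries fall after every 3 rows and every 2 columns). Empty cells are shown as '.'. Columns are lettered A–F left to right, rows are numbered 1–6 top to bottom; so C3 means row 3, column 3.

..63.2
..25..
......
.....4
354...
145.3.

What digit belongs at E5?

B1 = 1 (sole candidate).
C3 = 1 (sole candidate).
D3 = 4 (sole candidate).
C4 = 3 (sole candidate).
F6 = 6 (sole candidate).
F5 = 1 (sole candidate).
D6 = 2 (sole candidate).
F2 = 3 (sole candidate).
F3 = 5 (sole candidate).
D5 = 6 (sole candidate).
E5 = 2: row 5 has {1,3,4,5,6}; col 5 has {3}; box has {1,3,4,6} → only 2 remains.

2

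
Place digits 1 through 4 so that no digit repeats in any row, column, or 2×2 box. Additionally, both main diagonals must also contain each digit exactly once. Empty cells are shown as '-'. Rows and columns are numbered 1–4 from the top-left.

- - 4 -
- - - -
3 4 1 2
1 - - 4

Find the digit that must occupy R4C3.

R1C1 = 2: row 1 has {4}; col 1 has {1,3}; box has {}; main diagonal has {1,4} → only 2 remains.
R1C4 = 3: row 1 has {2,4}; col 4 has {2,4}; box has {4}; anti-diagonal has {1,4} → only 3 remains.
R2C1 = 4: row 2 has {}; col 1 has {1,2,3}; box has {2} → only 4 remains.
R2C2 = 3: row 2 has {4}; col 2 has {4}; box has {2,4}; main diagonal has {1,2,4} → only 3 remains.
R2C3 = 2: row 2 has {3,4}; col 3 has {1,4}; box has {3,4}; anti-diagonal has {1,3,4} → only 2 remains.
R2C4 = 1: row 2 has {2,3,4}; col 4 has {2,3,4}; box has {2,3,4} → only 1 remains.
R4C2 = 2: row 4 has {1,4}; col 2 has {3,4}; box has {1,3,4} → only 2 remains.
R4C3 = 3: row 4 has {1,2,4}; col 3 has {1,2,4}; box has {1,2,4} → only 3 remains.

3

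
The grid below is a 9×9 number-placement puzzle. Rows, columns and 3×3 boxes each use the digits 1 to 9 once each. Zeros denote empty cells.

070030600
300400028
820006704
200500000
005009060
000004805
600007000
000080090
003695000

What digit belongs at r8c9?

6

r2c6 = 1: row 2 has {2,3,4,8}; col 6 has {4,5,6,7,9}; box has {3,4,6} → only 1 remains.
r3c4 = 9: row 3 has {2,4,6,7,8}; col 4 has {4,5,6}; box has {1,3,4,6} → only 9 remains.
r3c5 = 5: row 3 has {2,4,6,7,8,9}; col 5 has {3,8,9}; box has {1,3,4,6,9} → only 5 remains.
r2c5 = 7: row 2 has {1,2,3,4,8}; col 5 has {3,5,8,9}; box has {1,3,4,5,6,9} → only 7 remains.
r3c3 = 1: row 3 has {2,4,5,6,7,8,9}; col 3 has {3,5}; box has {2,3,7,8} → only 1 remains.
r3c8 = 3: row 3 has {1,2,4,5,6,7,8,9}; col 8 has {2,6,9}; box has {2,4,6,7,8} → only 3 remains.
r8c9 = 6: in row 8, 6 can only go here (every other open cell in that row sees a 6).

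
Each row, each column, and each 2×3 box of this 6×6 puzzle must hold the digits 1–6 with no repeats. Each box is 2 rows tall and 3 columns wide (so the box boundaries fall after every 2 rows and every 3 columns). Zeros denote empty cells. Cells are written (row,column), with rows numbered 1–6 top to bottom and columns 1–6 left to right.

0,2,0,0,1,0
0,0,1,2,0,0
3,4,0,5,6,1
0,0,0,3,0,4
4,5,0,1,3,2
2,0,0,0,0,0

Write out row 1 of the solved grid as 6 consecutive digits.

(3,3) = 2 (sole candidate).
(4,5) = 2 (sole candidate).
(5,3) = 6 (sole candidate).
(6,3) = 3 (sole candidate).
(4,3) = 5 (sole candidate).
(6,2) = 1 (sole candidate).
(1,3) = 4: row 1 has {1,2}; col 3 has {1,2,3,5,6}; box has {1,2} → only 4 remains.
(1,4) = 6: row 1 has {1,2,4}; col 4 has {1,2,3,5}; box has {1,2} → only 6 remains.
(4,2) = 6 (sole candidate).
(6,4) = 4 (sole candidate).
(6,5) = 5 (sole candidate).
(6,6) = 6 (sole candidate).
(1,1) = 5: row 1 has {1,2,4,6}; col 1 has {2,3,4}; box has {1,2,4} → only 5 remains.
(1,6) = 3: row 1 has {1,2,4,5,6}; col 6 has {1,2,4,6}; box has {1,2,6} → only 3 remains.

524613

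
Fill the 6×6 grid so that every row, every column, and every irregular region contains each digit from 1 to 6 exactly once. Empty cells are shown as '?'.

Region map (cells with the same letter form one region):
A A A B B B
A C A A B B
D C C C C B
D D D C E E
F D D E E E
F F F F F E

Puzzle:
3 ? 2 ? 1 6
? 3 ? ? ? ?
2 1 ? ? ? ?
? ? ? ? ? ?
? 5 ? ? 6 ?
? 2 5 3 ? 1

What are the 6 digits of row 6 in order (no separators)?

r1c2 = 4 (sole candidate).
r1c4 = 5 (sole candidate).
r4c2 = 6 (sole candidate).
r6c5 = 4: row 6 has {1,2,3,5}; col 5 has {1,6}; region has {2,3,5} → only 4 remains.
r2c5 = 2 (sole candidate).
r2c6 = 4 (sole candidate).
r3c5 = 5 (sole candidate).
r3c6 = 3 (sole candidate).
r4c5 = 3 (sole candidate).
r5c1 = 1 (sole candidate).
r5c6 = 2 (sole candidate).
r6c1 = 6: row 6 has {1,2,3,4,5}; col 1 has {1,2,3}; region has {1,2,3,4,5} → only 6 remains.

625341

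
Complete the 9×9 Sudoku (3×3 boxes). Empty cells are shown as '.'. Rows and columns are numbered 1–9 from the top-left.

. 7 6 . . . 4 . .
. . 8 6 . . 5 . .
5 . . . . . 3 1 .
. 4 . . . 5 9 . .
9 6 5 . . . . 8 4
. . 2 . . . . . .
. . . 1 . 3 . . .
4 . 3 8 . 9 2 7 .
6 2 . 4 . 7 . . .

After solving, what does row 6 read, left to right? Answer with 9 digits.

782946153

R3C2 = 9 (sole candidate).
R3C3 = 4 (sole candidate).
R9C5 = 5 (sole candidate).
R8C5 = 6 (sole candidate).
R7C5 = 2 (sole candidate).
R1C4 = 5 (hidden single in row 1).
R3C9 = 6 (hidden single in row 3).
R4C8 = 6 (hidden single in row 4).
R6C6 = 6: in row 6, 6 can only go here (every other open cell in that row sees a 6).
R6C5 = 4: in row 6, 4 can only go here (every other open cell in that row sees a 4).
R2C6 = 4 (hidden single in row 2).
R6C4 = 9: in row 6, 9 can only go here (every other open cell in that row sees a 9).
R7C8 = 4 (hidden single in row 7).
R7C7 = 6 (hidden single in row 7).
R9C7 = 8 (hidden single in column 7).
R6C8 = 5: in column 8, 5 can only go here (every other open cell in that column sees a 5).
R9C8 = 3 (hidden single in column 8).
R1C9 = 8 (hidden single in column 9).
R3C6 = 8 (hidden single in column 6).
R3C5 = 7 (sole candidate).
R3C4 = 2 (sole candidate).
R1C6 = 1 (sole candidate).
R5C6 = 2 (sole candidate).
R2C9 = 7 (hidden single in row 2).
R4C9 = 2 (hidden single in row 4).
R4C5 = 8 (hidden single in column 5).
R5C5 = 1 (hidden single in column 5).
R5C7 = 7 (sole candidate).
R6C7 = 1: row 6 has {2,4,5,6,9}; col 7 has {2,3,4,5,6,7,8,9}; box has {2,4,5,6,7,8,9} → only 1 remains.
R6C9 = 3: row 6 has {1,2,4,5,6,9}; col 9 has {2,4,6,7,8}; box has {1,2,4,5,6,7,8,9} → only 3 remains.
R5C4 = 3 (sole candidate).
R6C2 = 8: row 6 has {1,2,3,4,5,6,9}; col 2 has {2,4,6,7,9}; box has {2,4,5,6,9} → only 8 remains.
R7C2 = 5 (sole candidate).
R7C9 = 9 (sole candidate).
R8C2 = 1 (sole candidate).
R8C9 = 5 (sole candidate).
R9C3 = 9 (sole candidate).
R9C9 = 1 (sole candidate).
R2C2 = 3 (sole candidate).
R2C5 = 9 (sole candidate).
R2C8 = 2 (sole candidate).
R4C4 = 7 (sole candidate).
R6C1 = 7: row 6 has {1,2,3,4,5,6,8,9}; col 1 has {4,5,6,9}; box has {2,4,5,6,8,9} → only 7 remains.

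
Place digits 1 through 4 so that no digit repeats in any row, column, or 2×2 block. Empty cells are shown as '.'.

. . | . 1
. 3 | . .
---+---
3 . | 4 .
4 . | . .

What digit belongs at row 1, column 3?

row 1, column 1 = 2 (sole candidate).
row 1, column 2 = 4 (sole candidate).
row 1, column 3 = 3: row 1 has {1,2,4}; col 3 has {4}; box has {1} → only 3 remains.

3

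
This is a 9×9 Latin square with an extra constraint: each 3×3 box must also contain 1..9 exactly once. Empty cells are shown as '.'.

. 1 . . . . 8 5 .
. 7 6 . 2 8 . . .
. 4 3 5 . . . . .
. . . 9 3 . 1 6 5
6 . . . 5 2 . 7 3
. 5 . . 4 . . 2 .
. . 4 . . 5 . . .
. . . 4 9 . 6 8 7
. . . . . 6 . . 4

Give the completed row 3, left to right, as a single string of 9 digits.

R4C6 = 7: row 4 has {1,3,5,6,9}; col 6 has {2,5,6,8}; box has {2,3,4,5,9} → only 7 remains.
R6C6 = 1: row 6 has {2,4,5}; col 6 has {2,5,6,7,8}; box has {2,3,4,5,7,9} → only 1 remains.
R6C7 = 9: row 6 has {1,2,4,5}; col 7 has {1,6,8}; box has {1,2,3,5,6,7} → only 9 remains.
R6C9 = 8: row 6 has {1,2,4,5,9}; col 9 has {3,4,5,7}; box has {1,2,3,5,6,7,9} → only 8 remains.
R8C6 = 3: row 8 has {4,6,7,8,9}; col 6 has {1,2,5,6,7,8}; box has {4,5,6,9} → only 3 remains.
R3C6 = 9: row 3 has {3,4,5}; col 6 has {1,2,3,5,6,7,8}; box has {2,5,8} → only 9 remains.
R3C8 = 1: row 3 has {3,4,5,9}; col 8 has {2,5,6,7,8}; box has {5,8} → only 1 remains.
R5C4 = 8: row 5 has {2,3,5,6,7}; col 4 has {4,5,9}; box has {1,2,3,4,5,7,9} → only 8 remains.
R5C7 = 4: row 5 has {2,3,5,6,7,8}; col 7 has {1,6,8,9}; box has {1,2,3,5,6,7,8,9} → only 4 remains.
R6C3 = 7: row 6 has {1,2,4,5,8,9}; col 3 has {3,4,6}; box has {5,6} → only 7 remains.
R6C4 = 6: row 6 has {1,2,4,5,7,8,9}; col 4 has {4,5,8,9}; box has {1,2,3,4,5,7,8,9} → only 6 remains.
R8C2 = 2: row 8 has {3,4,6,7,8,9}; col 2 has {1,4,5,7}; box has {4} → only 2 remains.
R1C6 = 4: row 1 has {1,5,8}; col 6 has {1,2,3,5,6,7,8,9}; box has {2,5,8,9} → only 4 remains.
R2C7 = 3: row 2 has {2,6,7,8}; col 7 has {1,4,6,8,9}; box has {1,5,8} → only 3 remains.
R2C9 = 9: row 2 has {2,3,6,7,8}; col 9 has {3,4,5,7,8}; box has {1,3,5,8} → only 9 remains.
R4C2 = 8: row 4 has {1,3,5,6,7,9}; col 2 has {1,2,4,5,7}; box has {5,6,7} → only 8 remains.
R4C3 = 2: row 4 has {1,3,5,6,7,8,9}; col 3 has {3,4,6,7}; box has {5,6,7,8} → only 2 remains.
R5C2 = 9: row 5 has {2,3,4,5,6,7,8}; col 2 has {1,2,4,5,7,8}; box has {2,5,6,7,8} → only 9 remains.
R5C3 = 1: row 5 has {2,3,4,5,6,7,8,9}; col 3 has {2,3,4,6,7}; box has {2,5,6,7,8,9} → only 1 remains.
R6C1 = 3: row 6 has {1,2,4,5,6,7,8,9}; col 1 has {6}; box has {1,2,5,6,7,8,9} → only 3 remains.
R7C7 = 2: row 7 has {4,5}; col 7 has {1,3,4,6,8,9}; box has {4,6,7,8} → only 2 remains.
R7C9 = 1: row 7 has {2,4,5}; col 9 has {3,4,5,7,8,9}; box has {2,4,6,7,8} → only 1 remains.
R8C3 = 5: row 8 has {2,3,4,6,7,8,9}; col 3 has {1,2,3,4,6,7}; box has {2,4} → only 5 remains.
R9C2 = 3: row 9 has {4,6}; col 2 has {1,2,4,5,7,8,9}; box has {2,4,5} → only 3 remains.
R9C7 = 5: row 9 has {3,4,6}; col 7 has {1,2,3,4,6,8,9}; box has {1,2,4,6,7,8} → only 5 remains.
R9C8 = 9: row 9 has {3,4,5,6}; col 8 has {1,2,5,6,7,8}; box has {1,2,4,5,6,7,8} → only 9 remains.
R1C3 = 9: row 1 has {1,4,5,8}; col 3 has {1,2,3,4,5,6,7}; box has {1,3,4,6,7} → only 9 remains.
R2C1 = 5: row 2 has {2,3,6,7,8,9}; col 1 has {3,6}; box has {1,3,4,6,7,9} → only 5 remains.
R2C4 = 1: row 2 has {2,3,5,6,7,8,9}; col 4 has {4,5,6,8,9}; box has {2,4,5,8,9} → only 1 remains.
R2C8 = 4: row 2 has {1,2,3,5,6,7,8,9}; col 8 has {1,2,5,6,7,8,9}; box has {1,3,5,8,9} → only 4 remains.
R3C7 = 7: row 3 has {1,3,4,5,9}; col 7 has {1,2,3,4,5,6,8,9}; box has {1,3,4,5,8,9} → only 7 remains.
R4C1 = 4: row 4 has {1,2,3,5,6,7,8,9}; col 1 has {3,5,6}; box has {1,2,3,5,6,7,8,9} → only 4 remains.
R7C2 = 6: row 7 has {1,2,4,5}; col 2 has {1,2,3,4,5,7,8,9}; box has {2,3,4,5} → only 6 remains.
R7C4 = 7: row 7 has {1,2,4,5,6}; col 4 has {1,4,5,6,8,9}; box has {3,4,5,6,9} → only 7 remains.
R7C5 = 8: row 7 has {1,2,4,5,6,7}; col 5 has {2,3,4,5,9}; box has {3,4,5,6,7,9} → only 8 remains.
R7C8 = 3: row 7 has {1,2,4,5,6,7,8}; col 8 has {1,2,4,5,6,7,8,9}; box has {1,2,4,5,6,7,8,9} → only 3 remains.
R8C1 = 1: row 8 has {2,3,4,5,6,7,8,9}; col 1 has {3,4,5,6}; box has {2,3,4,5,6} → only 1 remains.
R9C3 = 8: row 9 has {3,4,5,6,9}; col 3 has {1,2,3,4,5,6,7,9}; box has {1,2,3,4,5,6} → only 8 remains.
R9C4 = 2: row 9 has {3,4,5,6,8,9}; col 4 has {1,4,5,6,7,8,9}; box has {3,4,5,6,7,8,9} → only 2 remains.
R9C5 = 1: row 9 has {2,3,4,5,6,8,9}; col 5 has {2,3,4,5,8,9}; box has {2,3,4,5,6,7,8,9} → only 1 remains.
R1C1 = 2: row 1 has {1,4,5,8,9}; col 1 has {1,3,4,5,6}; box has {1,3,4,5,6,7,9} → only 2 remains.
R1C4 = 3: row 1 has {1,2,4,5,8,9}; col 4 has {1,2,4,5,6,7,8,9}; box has {1,2,4,5,8,9} → only 3 remains.
R1C9 = 6: row 1 has {1,2,3,4,5,8,9}; col 9 has {1,3,4,5,7,8,9}; box has {1,3,4,5,7,8,9} → only 6 remains.
R3C1 = 8: row 3 has {1,3,4,5,7,9}; col 1 has {1,2,3,4,5,6}; box has {1,2,3,4,5,6,7,9} → only 8 remains.
R3C5 = 6: row 3 has {1,3,4,5,7,8,9}; col 5 has {1,2,3,4,5,8,9}; box has {1,2,3,4,5,8,9} → only 6 remains.
R3C9 = 2: row 3 has {1,3,4,5,6,7,8,9}; col 9 has {1,3,4,5,6,7,8,9}; box has {1,3,4,5,6,7,8,9} → only 2 remains.

843569712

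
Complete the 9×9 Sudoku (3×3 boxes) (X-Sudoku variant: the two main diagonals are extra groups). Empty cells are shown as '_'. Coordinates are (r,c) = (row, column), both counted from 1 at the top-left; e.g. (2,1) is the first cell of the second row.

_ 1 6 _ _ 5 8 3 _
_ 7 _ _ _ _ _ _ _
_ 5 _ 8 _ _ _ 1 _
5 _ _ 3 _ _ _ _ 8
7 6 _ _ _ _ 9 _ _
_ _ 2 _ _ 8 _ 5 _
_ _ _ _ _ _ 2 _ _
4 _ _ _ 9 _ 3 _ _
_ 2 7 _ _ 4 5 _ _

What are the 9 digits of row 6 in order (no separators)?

(1,1) = 9: row 1 has {1,3,5,6,8}; col 1 has {4,5,7}; box has {1,5,6,7}; main diagonal has {2,3,7,8} → only 9 remains.
(3,3) = 4: row 3 has {1,5,8}; col 3 has {2,6,7}; box has {1,5,6,7,9}; main diagonal has {2,3,7,8,9} → only 4 remains.
(8,2) = 8: row 8 has {3,4,9}; col 2 has {1,2,5,6,7}; box has {2,4,7}; anti-diagonal has {} → only 8 remains.
(8,8) = 6: row 8 has {3,4,8,9}; col 8 has {1,3,5}; box has {2,3,5}; main diagonal has {2,3,4,7,8,9} → only 6 remains.
(9,9) = 1: row 9 has {2,4,5,7}; col 9 has {8}; box has {2,3,5,6}; main diagonal has {2,3,4,6,7,8,9} → only 1 remains.
(5,5) = 5: row 5 has {6,7,9}; col 5 has {9}; box has {3,8}; main diagonal has {1,2,3,4,6,7,8,9}; anti-diagonal has {8} → only 5 remains.
(8,9) = 7: row 8 has {3,4,6,8,9}; col 9 has {1,8}; box has {1,2,3,5,6} → only 7 remains.
(9,4) = 6: row 9 has {1,2,4,5,7}; col 4 has {3,8}; box has {4,9} → only 6 remains.
(9,1) = 3: row 9 has {1,2,4,5,6,7}; col 1 has {4,5,7,9}; box has {2,4,7,8}; anti-diagonal has {5,8} → only 3 remains.
(9,5) = 8: row 9 has {1,2,3,4,5,6,7}; col 5 has {5,9}; box has {4,6,9} → only 8 remains.
(9,8) = 9: row 9 has {1,2,3,4,5,6,7,8}; col 8 has {1,3,5,6}; box has {1,2,3,5,6,7} → only 9 remains.
(3,1) = 2: row 3 has {1,4,5,8}; col 1 has {3,4,5,7,9}; box has {1,4,5,6,7,9} → only 2 remains.
(6,1) = 1: row 6 has {2,5,8}; col 1 has {2,3,4,5,7,9}; box has {2,5,6,7} → only 1 remains.
(7,1) = 6: row 7 has {2}; col 1 has {1,2,3,4,5,7,9}; box has {2,3,4,7,8} → only 6 remains.
(7,2) = 9: row 7 has {2,6}; col 2 has {1,2,5,6,7,8}; box has {2,3,4,6,7,8} → only 9 remains.
(7,3) = 1: row 7 has {2,6,9}; col 3 has {2,4,6,7}; box has {2,3,4,6,7,8,9}; anti-diagonal has {3,5,8} → only 1 remains.
(7,9) = 4: row 7 has {1,2,6,9}; col 9 has {1,7,8}; box has {1,2,3,5,6,7,9} → only 4 remains.
(8,3) = 5: row 8 has {3,4,6,7,8,9}; col 3 has {1,2,4,6,7}; box has {1,2,3,4,6,7,8,9} → only 5 remains.
(1,9) = 2: row 1 has {1,3,5,6,8,9}; col 9 has {1,4,7,8}; box has {1,3,8}; anti-diagonal has {1,3,5,8} → only 2 remains.
(2,1) = 8: row 2 has {7}; col 1 has {1,2,3,4,5,6,7,9}; box has {1,2,4,5,6,7,9} → only 8 remains.
(2,3) = 3: row 2 has {7,8}; col 3 has {1,2,4,5,6,7}; box has {1,2,4,5,6,7,8,9} → only 3 remains.
(2,8) = 4: row 2 has {3,7,8}; col 8 has {1,3,5,6,9}; box has {1,2,3,8}; anti-diagonal has {1,2,3,5,8} → only 4 remains.
(4,2) = 4: row 4 has {3,5,8}; col 2 has {1,2,5,6,7,8,9}; box has {1,2,5,6,7} → only 4 remains.
(4,3) = 9: row 4 has {3,4,5,8}; col 3 has {1,2,3,4,5,6,7}; box has {1,2,4,5,6,7} → only 9 remains.
(5,3) = 8: row 5 has {5,6,7,9}; col 3 has {1,2,3,4,5,6,7,9}; box has {1,2,4,5,6,7,9} → only 8 remains.
(5,8) = 2: row 5 has {5,6,7,8,9}; col 8 has {1,3,4,5,6,9}; box has {5,8,9} → only 2 remains.
(5,9) = 3: row 5 has {2,5,6,7,8,9}; col 9 has {1,2,4,7,8}; box has {2,5,8,9} → only 3 remains.
(6,2) = 3: row 6 has {1,2,5,8}; col 2 has {1,2,4,5,6,7,8,9}; box has {1,2,4,5,6,7,8,9} → only 3 remains.
(6,9) = 6: row 6 has {1,2,3,5,8}; col 9 has {1,2,3,4,7,8}; box has {2,3,5,8,9} → only 6 remains.
(7,8) = 8: row 7 has {1,2,4,6,9}; col 8 has {1,2,3,4,5,6,9}; box has {1,2,3,4,5,6,7,9} → only 8 remains.
(2,7) = 6: row 2 has {3,4,7,8}; col 7 has {2,3,5,8,9}; box has {1,2,3,4,8} → only 6 remains.
(3,7) = 7: row 3 has {1,2,4,5,8}; col 7 has {2,3,5,6,8,9}; box has {1,2,3,4,6,8}; anti-diagonal has {1,2,3,4,5,8} → only 7 remains.
(3,9) = 9: row 3 has {1,2,4,5,7,8}; col 9 has {1,2,3,4,6,7,8}; box has {1,2,3,4,6,7,8} → only 9 remains.
(4,6) = 6: row 4 has {3,4,5,8,9}; col 6 has {4,5,8}; box has {3,5,8}; anti-diagonal has {1,2,3,4,5,7,8} → only 6 remains.
(4,7) = 1: row 4 has {3,4,5,6,8,9}; col 7 has {2,3,5,6,7,8,9}; box has {2,3,5,6,8,9} → only 1 remains.
(4,8) = 7: row 4 has {1,3,4,5,6,8,9}; col 8 has {1,2,3,4,5,6,8,9}; box has {1,2,3,5,6,8,9} → only 7 remains.
(5,6) = 1: row 5 has {2,3,5,6,7,8,9}; col 6 has {4,5,6,8}; box has {3,5,6,8} → only 1 remains.
(6,4) = 9: row 6 has {1,2,3,5,6,8}; col 4 has {3,6,8}; box has {1,3,5,6,8}; anti-diagonal has {1,2,3,4,5,6,7,8} → only 9 remains.
(6,7) = 4: row 6 has {1,2,3,5,6,8,9}; col 7 has {1,2,3,5,6,7,8,9}; box has {1,2,3,5,6,7,8,9} → only 4 remains.
(8,6) = 2: row 8 has {3,4,5,6,7,8,9}; col 6 has {1,4,5,6,8}; box has {4,6,8,9} → only 2 remains.
(2,6) = 9: row 2 has {3,4,6,7,8}; col 6 has {1,2,4,5,6,8}; box has {5,8} → only 9 remains.
(2,9) = 5: row 2 has {3,4,6,7,8,9}; col 9 has {1,2,3,4,6,7,8,9}; box has {1,2,3,4,6,7,8,9} → only 5 remains.
(3,6) = 3: row 3 has {1,2,4,5,7,8,9}; col 6 has {1,2,4,5,6,8,9}; box has {5,8,9} → only 3 remains.
(4,5) = 2: row 4 has {1,3,4,5,6,7,8,9}; col 5 has {5,8,9}; box has {1,3,5,6,8,9} → only 2 remains.
(5,4) = 4: row 5 has {1,2,3,5,6,7,8,9}; col 4 has {3,6,8,9}; box has {1,2,3,5,6,8,9} → only 4 remains.
(6,5) = 7: row 6 has {1,2,3,4,5,6,8,9}; col 5 has {2,5,8,9}; box has {1,2,3,4,5,6,8,9} → only 7 remains.

132978456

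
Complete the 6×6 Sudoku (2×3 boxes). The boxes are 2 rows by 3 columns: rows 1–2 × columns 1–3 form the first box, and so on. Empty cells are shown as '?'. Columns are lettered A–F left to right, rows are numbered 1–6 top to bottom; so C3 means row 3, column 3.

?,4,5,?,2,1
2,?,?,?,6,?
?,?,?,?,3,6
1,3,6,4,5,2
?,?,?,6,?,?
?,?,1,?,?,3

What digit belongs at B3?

5

D1 = 3: row 1 has {1,2,4,5}; col 4 has {4,6}; box has {1,2,6} → only 3 remains.
B2 = 1: row 2 has {2,6}; col 2 has {3,4}; box has {2,4,5} → only 1 remains.
C2 = 3: row 2 has {1,2,6}; col 3 has {1,5,6}; box has {1,2,4,5} → only 3 remains.
D2 = 5: row 2 has {1,2,3,6}; col 4 has {3,4,6}; box has {1,2,3,6} → only 5 remains.
F2 = 4: row 2 has {1,2,3,5,6}; col 6 has {1,2,3,6}; box has {1,2,3,5,6} → only 4 remains.
D3 = 1: row 3 has {3,6}; col 4 has {3,4,5,6}; box has {2,3,4,5,6} → only 1 remains.
F5 = 5: row 5 has {6}; col 6 has {1,2,3,4,6}; box has {3,6} → only 5 remains.
D6 = 2: row 6 has {1,3}; col 4 has {1,3,4,5,6}; box has {3,5,6} → only 2 remains.
E6 = 4: row 6 has {1,2,3}; col 5 has {2,3,5,6}; box has {2,3,5,6} → only 4 remains.
A1 = 6: row 1 has {1,2,3,4,5}; col 1 has {1,2}; box has {1,2,3,4,5} → only 6 remains.
B5 = 2: row 5 has {5,6}; col 2 has {1,3,4}; box has {1} → only 2 remains.
C5 = 4: row 5 has {2,5,6}; col 3 has {1,3,5,6}; box has {1,2} → only 4 remains.
E5 = 1: row 5 has {2,4,5,6}; col 5 has {2,3,4,5,6}; box has {2,3,4,5,6} → only 1 remains.
A6 = 5: row 6 has {1,2,3,4}; col 1 has {1,2,6}; box has {1,2,4} → only 5 remains.
B6 = 6: row 6 has {1,2,3,4,5}; col 2 has {1,2,3,4}; box has {1,2,4,5} → only 6 remains.
A3 = 4: row 3 has {1,3,6}; col 1 has {1,2,5,6}; box has {1,3,6} → only 4 remains.
B3 = 5: row 3 has {1,3,4,6}; col 2 has {1,2,3,4,6}; box has {1,3,4,6} → only 5 remains.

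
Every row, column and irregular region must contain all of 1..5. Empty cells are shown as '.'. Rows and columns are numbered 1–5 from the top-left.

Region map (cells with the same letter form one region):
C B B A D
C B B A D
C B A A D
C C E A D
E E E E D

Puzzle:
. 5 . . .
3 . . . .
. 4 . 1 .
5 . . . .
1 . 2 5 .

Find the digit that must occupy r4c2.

1

r2c3 = 1 (sole candidate).
r3c1 = 2 (sole candidate).
r4c2 = 1: row 4 has {5}; col 2 has {4,5}; region has {2,3,5} → only 1 remains.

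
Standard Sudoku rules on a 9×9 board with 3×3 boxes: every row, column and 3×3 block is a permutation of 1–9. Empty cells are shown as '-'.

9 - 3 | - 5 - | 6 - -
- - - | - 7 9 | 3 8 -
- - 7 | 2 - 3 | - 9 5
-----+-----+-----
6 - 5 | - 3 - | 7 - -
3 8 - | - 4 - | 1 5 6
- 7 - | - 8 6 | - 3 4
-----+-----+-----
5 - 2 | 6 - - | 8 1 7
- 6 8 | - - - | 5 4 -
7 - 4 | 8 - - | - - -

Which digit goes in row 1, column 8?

row 3, column 7 = 4: row 3 has {2,3,5,7,9}; col 7 has {1,3,5,6,7,8}; box has {3,5,6,8,9} → only 4 remains.
row 4, column 8 = 2: row 4 has {3,5,6,7}; col 8 has {1,3,4,5,8,9}; box has {1,3,4,5,6,7} → only 2 remains.
row 5, column 3 = 9: row 5 has {1,3,4,5,6,8}; col 3 has {2,3,4,5,7,8}; box has {3,5,6,7,8} → only 9 remains.
row 5, column 4 = 7: row 5 has {1,3,4,5,6,8,9}; col 4 has {2,6,8}; box has {3,4,6,8} → only 7 remains.
row 5, column 6 = 2: row 5 has {1,3,4,5,6,7,8,9}; col 6 has {3,6,9}; box has {3,4,6,7,8} → only 2 remains.
row 6, column 3 = 1: row 6 has {3,4,6,7,8}; col 3 has {2,3,4,5,7,8,9}; box has {3,5,6,7,8,9} → only 1 remains.
row 6, column 7 = 9: row 6 has {1,3,4,6,7,8}; col 7 has {1,3,4,5,6,7,8}; box has {1,2,3,4,5,6,7} → only 9 remains.
row 7, column 5 = 9: row 7 has {1,2,5,6,7,8}; col 5 has {3,4,5,7,8}; box has {6,8} → only 9 remains.
row 7, column 6 = 4: row 7 has {1,2,5,6,7,8,9}; col 6 has {2,3,6,9}; box has {6,8,9} → only 4 remains.
row 8, column 1 = 1: row 8 has {4,5,6,8}; col 1 has {3,5,6,7,9}; box has {2,4,5,6,7,8} → only 1 remains.
row 8, column 4 = 3: row 8 has {1,4,5,6,8}; col 4 has {2,6,7,8}; box has {4,6,8,9} → only 3 remains.
row 8, column 5 = 2: row 8 has {1,3,4,5,6,8}; col 5 has {3,4,5,7,8,9}; box has {3,4,6,8,9} → only 2 remains.
row 8, column 6 = 7: row 8 has {1,2,3,4,5,6,8}; col 6 has {2,3,4,6,9}; box has {2,3,4,6,8,9} → only 7 remains.
row 8, column 9 = 9: row 8 has {1,2,3,4,5,6,7,8}; col 9 has {4,5,6,7}; box has {1,4,5,7,8} → only 9 remains.
row 9, column 5 = 1: row 9 has {4,7,8}; col 5 has {2,3,4,5,7,8,9}; box has {2,3,4,6,7,8,9} → only 1 remains.
row 9, column 6 = 5: row 9 has {1,4,7,8}; col 6 has {2,3,4,6,7,9}; box has {1,2,3,4,6,7,8,9} → only 5 remains.
row 9, column 7 = 2: row 9 has {1,4,5,7,8}; col 7 has {1,3,4,5,6,7,8,9}; box has {1,4,5,7,8,9} → only 2 remains.
row 9, column 8 = 6: row 9 has {1,2,4,5,7,8}; col 8 has {1,2,3,4,5,8,9}; box has {1,2,4,5,7,8,9} → only 6 remains.
row 9, column 9 = 3: row 9 has {1,2,4,5,6,7,8}; col 9 has {4,5,6,7,9}; box has {1,2,4,5,6,7,8,9} → only 3 remains.
row 1, column 8 = 7: row 1 has {3,5,6,9}; col 8 has {1,2,3,4,5,6,8,9}; box has {3,4,5,6,8,9} → only 7 remains.

7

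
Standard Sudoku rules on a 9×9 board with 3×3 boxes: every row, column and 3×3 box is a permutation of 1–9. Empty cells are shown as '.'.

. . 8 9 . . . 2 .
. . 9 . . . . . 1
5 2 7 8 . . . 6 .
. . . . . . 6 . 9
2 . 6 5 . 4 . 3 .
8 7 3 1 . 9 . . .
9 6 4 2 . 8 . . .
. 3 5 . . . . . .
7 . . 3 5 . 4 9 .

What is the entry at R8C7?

2

R2C2 = 4 (sole candidate).
R4C3 = 1 (sole candidate).
R4C4 = 7 (sole candidate).
R5C2 = 9 (sole candidate).
R5C5 = 8 (sole candidate).
R5C9 = 7 (sole candidate).
R8C1 = 1 (sole candidate).
R9C2 = 8 (sole candidate).
R9C3 = 2 (sole candidate).
R9C9 = 6 (sole candidate).
R1C2 = 1 (sole candidate).
R2C4 = 6 (sole candidate).
R4C1 = 4 (sole candidate).
R4C2 = 5 (sole candidate).
R4C8 = 8 (sole candidate).
R5C7 = 1 (sole candidate).
R8C4 = 4 (sole candidate).
R8C8 = 7 (sole candidate).
R9C6 = 1 (sole candidate).
R2C1 = 3 (sole candidate).
R2C8 = 5 (sole candidate).
R3C6 = 3 (sole candidate).
R3C7 = 9 (sole candidate).
R3C9 = 4 (sole candidate).
R4C6 = 2 (sole candidate).
R6C5 = 6 (sole candidate).
R6C8 = 4 (sole candidate).
R7C5 = 7 (sole candidate).
R7C8 = 1 (sole candidate).
R8C5 = 9 (sole candidate).
R8C6 = 6 (sole candidate).
R1C1 = 6 (sole candidate).
R1C5 = 4 (sole candidate).
R1C9 = 3 (sole candidate).
R2C5 = 2 (sole candidate).
R2C6 = 7 (sole candidate).
R2C7 = 8 (sole candidate).
R3C5 = 1 (sole candidate).
R4C5 = 3 (sole candidate).
R7C9 = 5 (sole candidate).
R8C7 = 2: row 8 has {1,3,4,5,6,7,9}; col 7 has {1,4,6,8,9}; box has {1,4,5,6,7,9} → only 2 remains.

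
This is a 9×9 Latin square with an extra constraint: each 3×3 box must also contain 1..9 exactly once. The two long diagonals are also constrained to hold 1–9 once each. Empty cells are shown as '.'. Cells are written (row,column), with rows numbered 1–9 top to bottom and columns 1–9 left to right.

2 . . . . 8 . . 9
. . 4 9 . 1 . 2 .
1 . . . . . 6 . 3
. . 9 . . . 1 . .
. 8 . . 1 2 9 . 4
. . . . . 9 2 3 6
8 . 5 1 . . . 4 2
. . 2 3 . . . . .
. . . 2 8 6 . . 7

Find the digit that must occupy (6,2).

(3,3) = 8 (sole candidate).
(7,6) = 7 (sole candidate).
(7,7) = 3 (sole candidate).
(9,7) = 5 (sole candidate).
(7,5) = 9 (sole candidate).
(8,7) = 8 (sole candidate).
(8,8) = 6 (sole candidate).
(8,9) = 1 (sole candidate).
(9,8) = 9 (sole candidate).
(2,2) = 5 (sole candidate).
(2,7) = 7 (sole candidate).
(2,9) = 8 (sole candidate).
(3,8) = 5 (sole candidate).
(4,4) = 4 (sole candidate).
(4,6) = 3 (sole candidate).
(4,9) = 5 (sole candidate).
(5,8) = 7 (sole candidate).
(7,2) = 6 (sole candidate).
(9,1) = 4 (sole candidate).
(1,7) = 4 (sole candidate).
(1,8) = 1 (sole candidate).
(3,4) = 7 (sole candidate).
(3,6) = 4 (sole candidate).
(4,8) = 8 (sole candidate).
(6,4) = 8 (sole candidate).
(8,2) = 7 (sole candidate).
(8,6) = 5 (sole candidate).
(1,2) = 3 (sole candidate).
(2,1) = 6 (sole candidate).
(2,5) = 3 (sole candidate).
(3,2) = 9 (sole candidate).
(3,5) = 2 (sole candidate).
(4,1) = 7 (sole candidate).
(4,2) = 2 (sole candidate).
(4,5) = 6 (sole candidate).
(5,4) = 5 (sole candidate).
(6,1) = 5 (sole candidate).
(6,3) = 1 (sole candidate).
(6,5) = 7 (sole candidate).
(8,1) = 9 (sole candidate).
(8,5) = 4 (sole candidate).
(9,2) = 1 (sole candidate).
(9,3) = 3 (sole candidate).
(1,3) = 7 (sole candidate).
(1,4) = 6 (sole candidate).
(1,5) = 5 (sole candidate).
(5,1) = 3 (sole candidate).
(5,3) = 6 (sole candidate).
(6,2) = 4: row 6 has {1,2,3,5,6,7,8,9}; col 2 has {1,2,3,5,6,7,8,9}; box has {1,2,3,5,6,7,8,9} → only 4 remains.

4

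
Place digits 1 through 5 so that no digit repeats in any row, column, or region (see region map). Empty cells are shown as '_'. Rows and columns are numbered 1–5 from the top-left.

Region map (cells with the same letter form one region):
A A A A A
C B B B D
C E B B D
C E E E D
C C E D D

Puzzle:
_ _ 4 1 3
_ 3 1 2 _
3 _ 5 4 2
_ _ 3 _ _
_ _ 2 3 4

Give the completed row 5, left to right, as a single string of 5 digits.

row 2, column 5 = 5: row 2 has {1,2,3}; col 5 has {2,3,4}; region has {2,3,4} → only 5 remains.
row 3, column 2 = 1: row 3 has {2,3,4,5}; col 2 has {3}; region has {2,3} → only 1 remains.
row 4, column 4 = 5: row 4 has {3}; col 4 has {1,2,3,4}; region has {1,2,3} → only 5 remains.
row 4, column 5 = 1: row 4 has {3,5}; col 5 has {2,3,4,5}; region has {2,3,4,5} → only 1 remains.
row 5, column 2 = 5: row 5 has {2,3,4}; col 2 has {1,3}; region has {3} → only 5 remains.
row 1, column 2 = 2: row 1 has {1,3,4}; col 2 has {1,3,5}; region has {1,3,4} → only 2 remains.
row 2, column 1 = 4: row 2 has {1,2,3,5}; col 1 has {3}; region has {3,5} → only 4 remains.
row 4, column 1 = 2: row 4 has {1,3,5}; col 1 has {3,4}; region has {3,4,5} → only 2 remains.
row 4, column 2 = 4: row 4 has {1,2,3,5}; col 2 has {1,2,3,5}; region has {1,2,3,5} → only 4 remains.
row 5, column 1 = 1: row 5 has {2,3,4,5}; col 1 has {2,3,4}; region has {2,3,4,5} → only 1 remains.

15234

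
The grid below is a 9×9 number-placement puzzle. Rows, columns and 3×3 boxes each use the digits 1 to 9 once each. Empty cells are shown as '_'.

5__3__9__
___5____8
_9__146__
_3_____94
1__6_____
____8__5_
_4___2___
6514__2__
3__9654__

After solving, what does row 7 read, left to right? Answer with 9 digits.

r3c9 = 5: in row 3, 5 can only go here (every other open cell in that row sees a 5).
r4c3 = 6: in row 4, 6 can only go here (every other open cell in that row sees a 6).
r4c5 = 5: in row 4, 5 can only go here (every other open cell in that row sees a 5).
r5c3 = 5: in row 5, 5 can only go here (every other open cell in that row sees a 5).
r5c5 = 4: in row 5, 4 can only go here (every other open cell in that row sees a 4).
r5c6 = 9: in row 5, 9 can only go here (every other open cell in that row sees a 9).
r2c5 = 9: in row 2, 9 can only go here (every other open cell in that row sees a 9).
r6c9 = 6: in row 6, 6 can only go here (every other open cell in that row sees a 6).
r7c7 = 5: in row 7, 5 can only go here (every other open cell in that row sees a 5).
r7c8 = 6: in row 7, 6 can only go here (every other open cell in that row sees a 6).
r8c9 = 9: in row 8, 9 can only go here (every other open cell in that row sees a 9).
r1c5 = 2: in column 5, 2 can only go here (every other open cell in that column sees a 2).
r5c9 = 2: in column 9, 2 can only go here (every other open cell in that column sees a 2).
r7c9 = 3: in column 9, 3 can only go here (every other open cell in that column sees a 3).
r7c5 = 7: row 7 has {2,3,4,5,6}; col 5 has {1,2,4,5,6,8,9}; box has {2,4,5,6,9} → only 7 remains.
r8c5 = 3: row 8 has {1,2,4,5,6,9}; col 5 has {1,2,4,5,6,7,8,9}; box has {2,4,5,6,7,9} → only 3 remains.
r8c6 = 8: row 8 has {1,2,3,4,5,6,9}; col 6 has {2,4,5,9}; box has {2,3,4,5,6,7,9} → only 8 remains.
r8c8 = 7: row 8 has {1,2,3,4,5,6,8,9}; col 8 has {5,6,9}; box has {2,3,4,5,6,9} → only 7 remains.
r9c9 = 1: row 9 has {3,4,5,6,9}; col 9 has {2,3,4,5,6,8,9}; box has {2,3,4,5,6,7,9} → only 1 remains.
r1c9 = 7: row 1 has {2,3,5,9}; col 9 has {1,2,3,4,5,6,8,9}; box has {5,6,8,9} → only 7 remains.
r7c4 = 1: row 7 has {2,3,4,5,6,7}; col 4 has {3,4,5,6,9}; box has {2,3,4,5,6,7,8,9} → only 1 remains.
r9c8 = 8: row 9 has {1,3,4,5,6,9}; col 8 has {5,6,7,9}; box has {1,2,3,4,5,6,7,9} → only 8 remains.
r1c6 = 6: row 1 has {2,3,5,7,9}; col 6 has {2,4,5,8,9}; box has {1,2,3,4,5,9} → only 6 remains.
r2c6 = 7: row 2 has {5,8,9}; col 6 has {2,4,5,6,8,9}; box has {1,2,3,4,5,6,9} → only 7 remains.
r3c4 = 8: row 3 has {1,4,5,6,9}; col 4 has {1,3,4,5,6,9}; box has {1,2,3,4,5,6,7,9} → only 8 remains.
r4c6 = 1: row 4 has {3,4,5,6,9}; col 6 has {2,4,5,6,7,8,9}; box has {4,5,6,8,9} → only 1 remains.
r5c8 = 3: row 5 has {1,2,4,5,6,9}; col 8 has {5,6,7,8,9}; box has {2,4,5,6,9} → only 3 remains.
r6c6 = 3: row 6 has {5,6,8}; col 6 has {1,2,4,5,6,7,8,9}; box has {1,4,5,6,8,9} → only 3 remains.
r3c8 = 2: row 3 has {1,4,5,6,8,9}; col 8 has {3,5,6,7,8,9}; box has {5,6,7,8,9} → only 2 remains.
r3c1 = 7: row 3 has {1,2,4,5,6,8,9}; col 1 has {1,3,5,6}; box has {5,9} → only 7 remains.
r3c3 = 3: row 3 has {1,2,4,5,6,7,8,9}; col 3 has {1,5,6}; box has {5,7,9} → only 3 remains.
r2c7 = 3: in row 2, 3 can only go here (every other open cell in that row sees a 3).
r2c2 = 6: in row 2, 6 can only go here (every other open cell in that row sees a 6).
r2c8 = 1: in row 2, 1 can only go here (every other open cell in that row sees a 1).
r1c8 = 4: row 1 has {2,3,5,6,7,9}; col 8 has {1,2,3,5,6,7,8,9}; box has {1,2,3,5,6,7,8,9} → only 4 remains.
r1c3 = 8: row 1 has {2,3,4,5,6,7,9}; col 3 has {1,3,5,6}; box has {3,5,6,7,9} → only 8 remains.
r7c3 = 9: row 7 has {1,2,3,4,5,6,7}; col 3 has {1,3,5,6,8}; box has {1,3,4,5,6} → only 9 remains.
r1c2 = 1: row 1 has {2,3,4,5,6,7,8,9}; col 2 has {3,4,5,6,9}; box has {3,5,6,7,8,9} → only 1 remains.
r7c1 = 8: row 7 has {1,2,3,4,5,6,7,9}; col 1 has {1,3,5,6,7}; box has {1,3,4,5,6,9} → only 8 remains.

849172563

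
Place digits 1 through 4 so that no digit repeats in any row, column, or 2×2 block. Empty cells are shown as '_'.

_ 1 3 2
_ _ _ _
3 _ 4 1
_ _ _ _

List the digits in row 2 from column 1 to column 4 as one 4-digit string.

r1c1 = 4: row 1 has {1,2,3}; col 1 has {3}; box has {1} → only 4 remains.
r2c1 = 2: row 2 has {}; col 1 has {3,4}; box has {1,4} → only 2 remains.
r2c2 = 3: row 2 has {2}; col 2 has {1}; box has {1,2,4} → only 3 remains.
r2c3 = 1: row 2 has {2,3}; col 3 has {3,4}; box has {2,3} → only 1 remains.
r2c4 = 4: row 2 has {1,2,3}; col 4 has {1,2}; box has {1,2,3} → only 4 remains.

2314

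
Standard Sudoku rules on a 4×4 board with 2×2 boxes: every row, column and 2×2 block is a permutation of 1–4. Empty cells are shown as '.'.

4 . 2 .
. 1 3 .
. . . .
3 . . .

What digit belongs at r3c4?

r1c2 = 3: row 1 has {2,4}; col 2 has {1}; box has {1,4} → only 3 remains.
r1c4 = 1: row 1 has {2,3,4}; col 4 has {}; box has {2,3} → only 1 remains.
r2c1 = 2: row 2 has {1,3}; col 1 has {3,4}; box has {1,3,4} → only 2 remains.
r2c4 = 4: row 2 has {1,2,3}; col 4 has {1}; box has {1,2,3} → only 4 remains.
r3c1 = 1: row 3 has {}; col 1 has {2,3,4}; box has {3} → only 1 remains.
r3c3 = 4: row 3 has {1}; col 3 has {2,3}; box has {} → only 4 remains.
r4c3 = 1: row 4 has {3}; col 3 has {2,3,4}; box has {4} → only 1 remains.
r4c4 = 2: row 4 has {1,3}; col 4 has {1,4}; box has {1,4} → only 2 remains.
r3c2 = 2: row 3 has {1,4}; col 2 has {1,3}; box has {1,3} → only 2 remains.
r3c4 = 3: row 3 has {1,2,4}; col 4 has {1,2,4}; box has {1,2,4} → only 3 remains.

3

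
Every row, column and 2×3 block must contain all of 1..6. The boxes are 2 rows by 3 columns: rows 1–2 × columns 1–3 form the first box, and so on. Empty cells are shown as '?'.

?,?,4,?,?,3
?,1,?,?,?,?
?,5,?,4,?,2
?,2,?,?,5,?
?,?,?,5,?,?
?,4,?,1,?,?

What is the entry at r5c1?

6

r1c2 = 6: row 1 has {3,4}; col 2 has {1,2,4,5}; box has {1,4} → only 6 remains.
r1c4 = 2: row 1 has {3,4,6}; col 4 has {1,4,5}; box has {3} → only 2 remains.
r1c5 = 1: row 1 has {2,3,4,6}; col 5 has {5}; box has {2,3} → only 1 remains.
r2c4 = 6: row 2 has {1}; col 4 has {1,2,4,5}; box has {1,2,3} → only 6 remains.
r2c5 = 4: row 2 has {1,6}; col 5 has {1,5}; box has {1,2,3,6} → only 4 remains.
r2c6 = 5: row 2 has {1,4,6}; col 6 has {2,3}; box has {1,2,3,4,6} → only 5 remains.
r4c4 = 3: row 4 has {2,5}; col 4 has {1,2,4,5,6}; box has {2,4,5} → only 3 remains.
r5c2 = 3: row 5 has {5}; col 2 has {1,2,4,5,6}; box has {4} → only 3 remains.
r6c6 = 6: row 6 has {1,4}; col 6 has {2,3,5}; box has {1,5} → only 6 remains.
r1c1 = 5: row 1 has {1,2,3,4,6}; col 1 has {}; box has {1,4,6} → only 5 remains.
r3c5 = 6: row 3 has {2,4,5}; col 5 has {1,4,5}; box has {2,3,4,5} → only 6 remains.
r4c6 = 1: row 4 has {2,3,5}; col 6 has {2,3,5,6}; box has {2,3,4,5,6} → only 1 remains.
r5c5 = 2: row 5 has {3,5}; col 5 has {1,4,5,6}; box has {1,5,6} → only 2 remains.
r5c6 = 4: row 5 has {2,3,5}; col 6 has {1,2,3,5,6}; box has {1,2,5,6} → only 4 remains.
r6c1 = 2: row 6 has {1,4,6}; col 1 has {5}; box has {3,4} → only 2 remains.
r6c3 = 5: row 6 has {1,2,4,6}; col 3 has {4}; box has {2,3,4} → only 5 remains.
r6c5 = 3: row 6 has {1,2,4,5,6}; col 5 has {1,2,4,5,6}; box has {1,2,4,5,6} → only 3 remains.
r2c1 = 3: row 2 has {1,4,5,6}; col 1 has {2,5}; box has {1,4,5,6} → only 3 remains.
r2c3 = 2: row 2 has {1,3,4,5,6}; col 3 has {4,5}; box has {1,3,4,5,6} → only 2 remains.
r3c1 = 1: row 3 has {2,4,5,6}; col 1 has {2,3,5}; box has {2,5} → only 1 remains.
r3c3 = 3: row 3 has {1,2,4,5,6}; col 3 has {2,4,5}; box has {1,2,5} → only 3 remains.
r4c3 = 6: row 4 has {1,2,3,5}; col 3 has {2,3,4,5}; box has {1,2,3,5} → only 6 remains.
r5c1 = 6: row 5 has {2,3,4,5}; col 1 has {1,2,3,5}; box has {2,3,4,5} → only 6 remains.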